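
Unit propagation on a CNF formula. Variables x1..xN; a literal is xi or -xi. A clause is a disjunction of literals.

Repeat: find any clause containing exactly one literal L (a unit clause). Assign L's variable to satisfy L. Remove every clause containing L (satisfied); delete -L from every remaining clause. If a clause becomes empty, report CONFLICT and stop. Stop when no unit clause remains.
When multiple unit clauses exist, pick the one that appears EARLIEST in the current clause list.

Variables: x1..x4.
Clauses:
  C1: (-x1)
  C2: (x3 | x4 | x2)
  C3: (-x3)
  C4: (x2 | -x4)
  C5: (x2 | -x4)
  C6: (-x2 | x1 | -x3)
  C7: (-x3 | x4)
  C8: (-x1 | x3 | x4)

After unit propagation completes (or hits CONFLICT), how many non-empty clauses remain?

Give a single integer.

Answer: 3

Derivation:
unit clause [-1] forces x1=F; simplify:
  drop 1 from [-2, 1, -3] -> [-2, -3]
  satisfied 2 clause(s); 6 remain; assigned so far: [1]
unit clause [-3] forces x3=F; simplify:
  drop 3 from [3, 4, 2] -> [4, 2]
  satisfied 3 clause(s); 3 remain; assigned so far: [1, 3]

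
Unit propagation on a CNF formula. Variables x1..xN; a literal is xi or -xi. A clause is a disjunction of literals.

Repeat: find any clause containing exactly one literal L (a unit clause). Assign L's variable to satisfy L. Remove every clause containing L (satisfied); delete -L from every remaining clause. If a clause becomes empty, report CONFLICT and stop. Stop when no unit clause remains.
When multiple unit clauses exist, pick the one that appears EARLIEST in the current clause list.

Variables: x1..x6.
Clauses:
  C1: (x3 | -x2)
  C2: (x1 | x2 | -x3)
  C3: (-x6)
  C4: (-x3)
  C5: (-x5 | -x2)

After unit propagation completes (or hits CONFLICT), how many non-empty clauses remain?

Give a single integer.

unit clause [-6] forces x6=F; simplify:
  satisfied 1 clause(s); 4 remain; assigned so far: [6]
unit clause [-3] forces x3=F; simplify:
  drop 3 from [3, -2] -> [-2]
  satisfied 2 clause(s); 2 remain; assigned so far: [3, 6]
unit clause [-2] forces x2=F; simplify:
  satisfied 2 clause(s); 0 remain; assigned so far: [2, 3, 6]

Answer: 0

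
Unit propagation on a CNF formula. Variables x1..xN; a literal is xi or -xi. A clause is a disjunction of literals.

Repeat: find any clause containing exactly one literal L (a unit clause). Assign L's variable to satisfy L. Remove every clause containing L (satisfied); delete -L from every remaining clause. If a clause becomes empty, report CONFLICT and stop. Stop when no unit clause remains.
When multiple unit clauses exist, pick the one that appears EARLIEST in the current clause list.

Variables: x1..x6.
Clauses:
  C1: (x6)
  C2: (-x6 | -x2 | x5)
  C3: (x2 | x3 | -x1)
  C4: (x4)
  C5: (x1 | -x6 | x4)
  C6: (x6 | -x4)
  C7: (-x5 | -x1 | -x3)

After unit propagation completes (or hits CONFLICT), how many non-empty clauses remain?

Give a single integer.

unit clause [6] forces x6=T; simplify:
  drop -6 from [-6, -2, 5] -> [-2, 5]
  drop -6 from [1, -6, 4] -> [1, 4]
  satisfied 2 clause(s); 5 remain; assigned so far: [6]
unit clause [4] forces x4=T; simplify:
  satisfied 2 clause(s); 3 remain; assigned so far: [4, 6]

Answer: 3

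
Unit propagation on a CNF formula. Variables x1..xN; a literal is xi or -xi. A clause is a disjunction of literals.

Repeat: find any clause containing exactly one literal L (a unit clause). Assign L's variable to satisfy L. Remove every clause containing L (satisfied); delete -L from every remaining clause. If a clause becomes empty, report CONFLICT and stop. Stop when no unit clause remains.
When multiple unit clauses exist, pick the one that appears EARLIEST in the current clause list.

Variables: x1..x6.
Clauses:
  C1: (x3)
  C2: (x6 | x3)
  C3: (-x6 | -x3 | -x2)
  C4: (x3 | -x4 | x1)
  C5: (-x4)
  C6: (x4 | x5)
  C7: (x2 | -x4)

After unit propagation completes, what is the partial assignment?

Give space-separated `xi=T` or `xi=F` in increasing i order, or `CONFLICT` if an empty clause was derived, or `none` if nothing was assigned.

unit clause [3] forces x3=T; simplify:
  drop -3 from [-6, -3, -2] -> [-6, -2]
  satisfied 3 clause(s); 4 remain; assigned so far: [3]
unit clause [-4] forces x4=F; simplify:
  drop 4 from [4, 5] -> [5]
  satisfied 2 clause(s); 2 remain; assigned so far: [3, 4]
unit clause [5] forces x5=T; simplify:
  satisfied 1 clause(s); 1 remain; assigned so far: [3, 4, 5]

Answer: x3=T x4=F x5=T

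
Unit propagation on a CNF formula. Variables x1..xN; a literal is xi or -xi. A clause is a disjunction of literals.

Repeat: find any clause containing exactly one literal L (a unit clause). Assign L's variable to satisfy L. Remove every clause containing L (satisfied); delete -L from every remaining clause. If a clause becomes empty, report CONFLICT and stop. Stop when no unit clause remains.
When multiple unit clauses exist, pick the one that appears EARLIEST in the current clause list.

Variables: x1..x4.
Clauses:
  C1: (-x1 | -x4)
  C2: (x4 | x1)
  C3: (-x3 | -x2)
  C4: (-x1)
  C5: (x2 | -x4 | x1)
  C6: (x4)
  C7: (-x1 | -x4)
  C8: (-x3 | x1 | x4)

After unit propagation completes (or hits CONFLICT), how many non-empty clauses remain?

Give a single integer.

unit clause [-1] forces x1=F; simplify:
  drop 1 from [4, 1] -> [4]
  drop 1 from [2, -4, 1] -> [2, -4]
  drop 1 from [-3, 1, 4] -> [-3, 4]
  satisfied 3 clause(s); 5 remain; assigned so far: [1]
unit clause [4] forces x4=T; simplify:
  drop -4 from [2, -4] -> [2]
  satisfied 3 clause(s); 2 remain; assigned so far: [1, 4]
unit clause [2] forces x2=T; simplify:
  drop -2 from [-3, -2] -> [-3]
  satisfied 1 clause(s); 1 remain; assigned so far: [1, 2, 4]
unit clause [-3] forces x3=F; simplify:
  satisfied 1 clause(s); 0 remain; assigned so far: [1, 2, 3, 4]

Answer: 0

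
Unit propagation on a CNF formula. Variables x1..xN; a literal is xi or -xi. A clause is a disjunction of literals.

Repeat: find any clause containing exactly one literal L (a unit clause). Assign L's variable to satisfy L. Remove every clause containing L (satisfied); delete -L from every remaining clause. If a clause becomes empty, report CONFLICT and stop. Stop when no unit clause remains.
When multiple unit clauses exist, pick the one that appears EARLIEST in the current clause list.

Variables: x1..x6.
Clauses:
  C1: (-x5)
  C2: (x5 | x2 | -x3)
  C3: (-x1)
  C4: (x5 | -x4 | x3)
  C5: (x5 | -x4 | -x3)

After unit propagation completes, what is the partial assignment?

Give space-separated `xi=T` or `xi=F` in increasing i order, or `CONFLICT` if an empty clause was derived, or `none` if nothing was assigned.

unit clause [-5] forces x5=F; simplify:
  drop 5 from [5, 2, -3] -> [2, -3]
  drop 5 from [5, -4, 3] -> [-4, 3]
  drop 5 from [5, -4, -3] -> [-4, -3]
  satisfied 1 clause(s); 4 remain; assigned so far: [5]
unit clause [-1] forces x1=F; simplify:
  satisfied 1 clause(s); 3 remain; assigned so far: [1, 5]

Answer: x1=F x5=F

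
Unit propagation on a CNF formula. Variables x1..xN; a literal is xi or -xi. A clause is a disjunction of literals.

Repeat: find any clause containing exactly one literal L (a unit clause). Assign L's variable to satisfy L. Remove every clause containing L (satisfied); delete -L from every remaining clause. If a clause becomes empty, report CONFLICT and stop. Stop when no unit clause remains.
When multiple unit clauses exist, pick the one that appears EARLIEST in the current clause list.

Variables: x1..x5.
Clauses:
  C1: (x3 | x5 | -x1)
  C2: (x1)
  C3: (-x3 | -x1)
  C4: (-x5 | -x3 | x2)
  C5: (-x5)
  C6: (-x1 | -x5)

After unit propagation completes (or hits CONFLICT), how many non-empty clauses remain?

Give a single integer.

unit clause [1] forces x1=T; simplify:
  drop -1 from [3, 5, -1] -> [3, 5]
  drop -1 from [-3, -1] -> [-3]
  drop -1 from [-1, -5] -> [-5]
  satisfied 1 clause(s); 5 remain; assigned so far: [1]
unit clause [-3] forces x3=F; simplify:
  drop 3 from [3, 5] -> [5]
  satisfied 2 clause(s); 3 remain; assigned so far: [1, 3]
unit clause [5] forces x5=T; simplify:
  drop -5 from [-5] -> [] (empty!)
  drop -5 from [-5] -> [] (empty!)
  satisfied 1 clause(s); 2 remain; assigned so far: [1, 3, 5]
CONFLICT (empty clause)

Answer: 0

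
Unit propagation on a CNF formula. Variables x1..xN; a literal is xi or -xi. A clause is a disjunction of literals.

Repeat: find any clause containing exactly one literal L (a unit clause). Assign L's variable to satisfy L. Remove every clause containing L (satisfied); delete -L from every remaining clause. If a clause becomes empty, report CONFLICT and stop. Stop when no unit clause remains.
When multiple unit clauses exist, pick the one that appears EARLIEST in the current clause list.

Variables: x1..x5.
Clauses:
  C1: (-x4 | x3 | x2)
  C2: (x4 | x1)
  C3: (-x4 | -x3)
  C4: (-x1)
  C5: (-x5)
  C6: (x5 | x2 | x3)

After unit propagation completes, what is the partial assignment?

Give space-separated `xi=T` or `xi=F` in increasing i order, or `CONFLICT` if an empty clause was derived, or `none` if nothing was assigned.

Answer: x1=F x2=T x3=F x4=T x5=F

Derivation:
unit clause [-1] forces x1=F; simplify:
  drop 1 from [4, 1] -> [4]
  satisfied 1 clause(s); 5 remain; assigned so far: [1]
unit clause [4] forces x4=T; simplify:
  drop -4 from [-4, 3, 2] -> [3, 2]
  drop -4 from [-4, -3] -> [-3]
  satisfied 1 clause(s); 4 remain; assigned so far: [1, 4]
unit clause [-3] forces x3=F; simplify:
  drop 3 from [3, 2] -> [2]
  drop 3 from [5, 2, 3] -> [5, 2]
  satisfied 1 clause(s); 3 remain; assigned so far: [1, 3, 4]
unit clause [2] forces x2=T; simplify:
  satisfied 2 clause(s); 1 remain; assigned so far: [1, 2, 3, 4]
unit clause [-5] forces x5=F; simplify:
  satisfied 1 clause(s); 0 remain; assigned so far: [1, 2, 3, 4, 5]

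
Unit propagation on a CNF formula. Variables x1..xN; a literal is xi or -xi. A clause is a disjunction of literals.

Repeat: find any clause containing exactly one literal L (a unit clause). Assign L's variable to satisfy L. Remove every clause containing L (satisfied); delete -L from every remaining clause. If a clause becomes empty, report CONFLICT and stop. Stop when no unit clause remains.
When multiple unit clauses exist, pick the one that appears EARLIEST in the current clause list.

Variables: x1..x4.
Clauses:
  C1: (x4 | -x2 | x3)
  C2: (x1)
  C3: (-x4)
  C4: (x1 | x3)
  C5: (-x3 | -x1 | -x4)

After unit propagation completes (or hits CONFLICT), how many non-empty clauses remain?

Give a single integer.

unit clause [1] forces x1=T; simplify:
  drop -1 from [-3, -1, -4] -> [-3, -4]
  satisfied 2 clause(s); 3 remain; assigned so far: [1]
unit clause [-4] forces x4=F; simplify:
  drop 4 from [4, -2, 3] -> [-2, 3]
  satisfied 2 clause(s); 1 remain; assigned so far: [1, 4]

Answer: 1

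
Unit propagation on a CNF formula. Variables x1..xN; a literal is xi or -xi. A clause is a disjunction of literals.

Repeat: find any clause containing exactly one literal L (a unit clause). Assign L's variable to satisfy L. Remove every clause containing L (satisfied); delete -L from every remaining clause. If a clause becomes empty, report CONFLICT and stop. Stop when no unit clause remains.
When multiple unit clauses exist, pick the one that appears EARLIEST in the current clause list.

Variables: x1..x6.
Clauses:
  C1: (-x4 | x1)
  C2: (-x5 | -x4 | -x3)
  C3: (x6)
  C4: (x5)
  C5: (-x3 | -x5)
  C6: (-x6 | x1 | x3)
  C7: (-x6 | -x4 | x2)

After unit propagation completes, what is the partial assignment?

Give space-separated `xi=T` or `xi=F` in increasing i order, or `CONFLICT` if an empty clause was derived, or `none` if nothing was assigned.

Answer: x1=T x3=F x5=T x6=T

Derivation:
unit clause [6] forces x6=T; simplify:
  drop -6 from [-6, 1, 3] -> [1, 3]
  drop -6 from [-6, -4, 2] -> [-4, 2]
  satisfied 1 clause(s); 6 remain; assigned so far: [6]
unit clause [5] forces x5=T; simplify:
  drop -5 from [-5, -4, -3] -> [-4, -3]
  drop -5 from [-3, -5] -> [-3]
  satisfied 1 clause(s); 5 remain; assigned so far: [5, 6]
unit clause [-3] forces x3=F; simplify:
  drop 3 from [1, 3] -> [1]
  satisfied 2 clause(s); 3 remain; assigned so far: [3, 5, 6]
unit clause [1] forces x1=T; simplify:
  satisfied 2 clause(s); 1 remain; assigned so far: [1, 3, 5, 6]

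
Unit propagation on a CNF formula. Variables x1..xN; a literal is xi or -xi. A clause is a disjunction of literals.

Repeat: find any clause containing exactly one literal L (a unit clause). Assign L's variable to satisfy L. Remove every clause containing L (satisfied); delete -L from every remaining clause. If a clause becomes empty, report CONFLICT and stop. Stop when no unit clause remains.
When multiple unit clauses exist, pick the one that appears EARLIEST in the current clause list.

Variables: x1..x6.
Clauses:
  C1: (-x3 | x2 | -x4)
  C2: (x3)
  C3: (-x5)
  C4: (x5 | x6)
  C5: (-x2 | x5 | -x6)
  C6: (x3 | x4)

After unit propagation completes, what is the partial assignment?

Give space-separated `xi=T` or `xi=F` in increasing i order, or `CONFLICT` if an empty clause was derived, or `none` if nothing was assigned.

Answer: x2=F x3=T x4=F x5=F x6=T

Derivation:
unit clause [3] forces x3=T; simplify:
  drop -3 from [-3, 2, -4] -> [2, -4]
  satisfied 2 clause(s); 4 remain; assigned so far: [3]
unit clause [-5] forces x5=F; simplify:
  drop 5 from [5, 6] -> [6]
  drop 5 from [-2, 5, -6] -> [-2, -6]
  satisfied 1 clause(s); 3 remain; assigned so far: [3, 5]
unit clause [6] forces x6=T; simplify:
  drop -6 from [-2, -6] -> [-2]
  satisfied 1 clause(s); 2 remain; assigned so far: [3, 5, 6]
unit clause [-2] forces x2=F; simplify:
  drop 2 from [2, -4] -> [-4]
  satisfied 1 clause(s); 1 remain; assigned so far: [2, 3, 5, 6]
unit clause [-4] forces x4=F; simplify:
  satisfied 1 clause(s); 0 remain; assigned so far: [2, 3, 4, 5, 6]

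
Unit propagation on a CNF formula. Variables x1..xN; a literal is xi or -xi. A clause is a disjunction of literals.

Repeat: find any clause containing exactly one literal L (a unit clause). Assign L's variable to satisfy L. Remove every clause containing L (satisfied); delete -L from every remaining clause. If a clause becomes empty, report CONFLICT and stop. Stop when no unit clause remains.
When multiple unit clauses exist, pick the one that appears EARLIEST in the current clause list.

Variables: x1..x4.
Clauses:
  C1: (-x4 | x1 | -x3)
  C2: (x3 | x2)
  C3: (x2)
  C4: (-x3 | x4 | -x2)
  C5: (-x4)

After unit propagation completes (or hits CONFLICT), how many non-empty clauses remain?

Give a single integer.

unit clause [2] forces x2=T; simplify:
  drop -2 from [-3, 4, -2] -> [-3, 4]
  satisfied 2 clause(s); 3 remain; assigned so far: [2]
unit clause [-4] forces x4=F; simplify:
  drop 4 from [-3, 4] -> [-3]
  satisfied 2 clause(s); 1 remain; assigned so far: [2, 4]
unit clause [-3] forces x3=F; simplify:
  satisfied 1 clause(s); 0 remain; assigned so far: [2, 3, 4]

Answer: 0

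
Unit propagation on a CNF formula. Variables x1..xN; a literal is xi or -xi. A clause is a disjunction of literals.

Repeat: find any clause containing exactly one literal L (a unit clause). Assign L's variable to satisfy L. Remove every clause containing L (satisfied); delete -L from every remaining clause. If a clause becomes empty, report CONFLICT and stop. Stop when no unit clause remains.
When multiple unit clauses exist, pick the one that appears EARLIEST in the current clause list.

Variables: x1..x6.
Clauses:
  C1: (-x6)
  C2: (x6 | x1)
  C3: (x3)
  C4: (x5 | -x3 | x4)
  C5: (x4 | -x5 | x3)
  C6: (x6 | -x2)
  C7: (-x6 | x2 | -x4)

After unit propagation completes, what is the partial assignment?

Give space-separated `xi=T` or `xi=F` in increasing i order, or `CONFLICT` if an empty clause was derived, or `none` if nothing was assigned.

unit clause [-6] forces x6=F; simplify:
  drop 6 from [6, 1] -> [1]
  drop 6 from [6, -2] -> [-2]
  satisfied 2 clause(s); 5 remain; assigned so far: [6]
unit clause [1] forces x1=T; simplify:
  satisfied 1 clause(s); 4 remain; assigned so far: [1, 6]
unit clause [3] forces x3=T; simplify:
  drop -3 from [5, -3, 4] -> [5, 4]
  satisfied 2 clause(s); 2 remain; assigned so far: [1, 3, 6]
unit clause [-2] forces x2=F; simplify:
  satisfied 1 clause(s); 1 remain; assigned so far: [1, 2, 3, 6]

Answer: x1=T x2=F x3=T x6=F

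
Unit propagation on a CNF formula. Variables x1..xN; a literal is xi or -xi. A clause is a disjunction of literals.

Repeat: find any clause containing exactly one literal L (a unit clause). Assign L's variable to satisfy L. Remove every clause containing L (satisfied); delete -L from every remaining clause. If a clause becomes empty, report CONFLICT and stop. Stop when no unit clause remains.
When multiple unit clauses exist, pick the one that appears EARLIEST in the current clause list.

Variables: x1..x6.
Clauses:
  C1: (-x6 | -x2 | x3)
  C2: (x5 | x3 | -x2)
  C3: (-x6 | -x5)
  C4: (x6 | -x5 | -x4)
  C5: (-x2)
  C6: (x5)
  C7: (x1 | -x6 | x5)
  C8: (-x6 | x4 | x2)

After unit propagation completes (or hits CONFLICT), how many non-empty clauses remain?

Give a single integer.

Answer: 0

Derivation:
unit clause [-2] forces x2=F; simplify:
  drop 2 from [-6, 4, 2] -> [-6, 4]
  satisfied 3 clause(s); 5 remain; assigned so far: [2]
unit clause [5] forces x5=T; simplify:
  drop -5 from [-6, -5] -> [-6]
  drop -5 from [6, -5, -4] -> [6, -4]
  satisfied 2 clause(s); 3 remain; assigned so far: [2, 5]
unit clause [-6] forces x6=F; simplify:
  drop 6 from [6, -4] -> [-4]
  satisfied 2 clause(s); 1 remain; assigned so far: [2, 5, 6]
unit clause [-4] forces x4=F; simplify:
  satisfied 1 clause(s); 0 remain; assigned so far: [2, 4, 5, 6]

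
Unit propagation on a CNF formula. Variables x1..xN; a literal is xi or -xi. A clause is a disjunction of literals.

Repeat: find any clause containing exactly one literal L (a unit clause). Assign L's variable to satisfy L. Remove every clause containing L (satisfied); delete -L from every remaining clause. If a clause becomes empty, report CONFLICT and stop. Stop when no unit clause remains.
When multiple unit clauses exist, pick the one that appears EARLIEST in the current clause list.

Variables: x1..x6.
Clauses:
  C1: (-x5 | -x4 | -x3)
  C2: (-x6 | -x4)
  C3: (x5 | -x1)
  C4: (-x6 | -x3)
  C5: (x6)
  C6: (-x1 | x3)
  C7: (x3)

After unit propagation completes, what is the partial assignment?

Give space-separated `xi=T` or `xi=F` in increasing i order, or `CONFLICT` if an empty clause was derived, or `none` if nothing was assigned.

unit clause [6] forces x6=T; simplify:
  drop -6 from [-6, -4] -> [-4]
  drop -6 from [-6, -3] -> [-3]
  satisfied 1 clause(s); 6 remain; assigned so far: [6]
unit clause [-4] forces x4=F; simplify:
  satisfied 2 clause(s); 4 remain; assigned so far: [4, 6]
unit clause [-3] forces x3=F; simplify:
  drop 3 from [-1, 3] -> [-1]
  drop 3 from [3] -> [] (empty!)
  satisfied 1 clause(s); 3 remain; assigned so far: [3, 4, 6]
CONFLICT (empty clause)

Answer: CONFLICT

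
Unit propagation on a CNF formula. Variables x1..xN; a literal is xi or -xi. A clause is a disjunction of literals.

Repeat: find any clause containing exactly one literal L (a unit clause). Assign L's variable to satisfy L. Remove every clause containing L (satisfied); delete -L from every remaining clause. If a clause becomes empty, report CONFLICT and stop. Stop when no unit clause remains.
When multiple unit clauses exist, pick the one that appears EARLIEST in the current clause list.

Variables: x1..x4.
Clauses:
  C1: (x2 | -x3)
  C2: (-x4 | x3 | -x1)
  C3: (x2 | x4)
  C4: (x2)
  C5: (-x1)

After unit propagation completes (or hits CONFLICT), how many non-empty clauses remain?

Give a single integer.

Answer: 0

Derivation:
unit clause [2] forces x2=T; simplify:
  satisfied 3 clause(s); 2 remain; assigned so far: [2]
unit clause [-1] forces x1=F; simplify:
  satisfied 2 clause(s); 0 remain; assigned so far: [1, 2]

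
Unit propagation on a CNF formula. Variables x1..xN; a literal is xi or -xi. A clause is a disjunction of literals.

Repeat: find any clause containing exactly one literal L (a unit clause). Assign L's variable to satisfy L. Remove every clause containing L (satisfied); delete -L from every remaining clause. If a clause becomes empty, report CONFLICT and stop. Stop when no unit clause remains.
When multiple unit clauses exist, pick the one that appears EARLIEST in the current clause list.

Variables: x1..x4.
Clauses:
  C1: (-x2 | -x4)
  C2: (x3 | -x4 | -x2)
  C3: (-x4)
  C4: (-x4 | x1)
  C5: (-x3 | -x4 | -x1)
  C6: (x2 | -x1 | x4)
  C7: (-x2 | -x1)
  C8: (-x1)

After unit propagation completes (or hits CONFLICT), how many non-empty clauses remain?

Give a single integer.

Answer: 0

Derivation:
unit clause [-4] forces x4=F; simplify:
  drop 4 from [2, -1, 4] -> [2, -1]
  satisfied 5 clause(s); 3 remain; assigned so far: [4]
unit clause [-1] forces x1=F; simplify:
  satisfied 3 clause(s); 0 remain; assigned so far: [1, 4]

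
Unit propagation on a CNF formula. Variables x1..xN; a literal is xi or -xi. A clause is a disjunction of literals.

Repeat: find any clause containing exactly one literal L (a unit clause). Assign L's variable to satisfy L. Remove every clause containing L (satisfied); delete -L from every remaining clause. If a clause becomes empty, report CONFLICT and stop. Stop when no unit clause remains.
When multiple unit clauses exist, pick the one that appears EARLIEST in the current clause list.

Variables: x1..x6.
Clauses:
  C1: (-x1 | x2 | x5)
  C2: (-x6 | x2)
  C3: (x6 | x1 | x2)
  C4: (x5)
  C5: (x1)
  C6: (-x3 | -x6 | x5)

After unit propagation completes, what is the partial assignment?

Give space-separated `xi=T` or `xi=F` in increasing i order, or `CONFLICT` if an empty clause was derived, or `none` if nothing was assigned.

Answer: x1=T x5=T

Derivation:
unit clause [5] forces x5=T; simplify:
  satisfied 3 clause(s); 3 remain; assigned so far: [5]
unit clause [1] forces x1=T; simplify:
  satisfied 2 clause(s); 1 remain; assigned so far: [1, 5]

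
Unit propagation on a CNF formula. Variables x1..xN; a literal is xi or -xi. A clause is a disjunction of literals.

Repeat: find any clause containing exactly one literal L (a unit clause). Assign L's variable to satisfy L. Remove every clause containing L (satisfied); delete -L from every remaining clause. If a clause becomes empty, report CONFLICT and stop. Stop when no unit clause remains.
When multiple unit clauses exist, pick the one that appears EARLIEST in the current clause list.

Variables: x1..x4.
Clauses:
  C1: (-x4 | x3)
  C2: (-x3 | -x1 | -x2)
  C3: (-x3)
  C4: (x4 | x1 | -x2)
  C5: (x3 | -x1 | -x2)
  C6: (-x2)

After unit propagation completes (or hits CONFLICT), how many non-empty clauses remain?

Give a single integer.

Answer: 0

Derivation:
unit clause [-3] forces x3=F; simplify:
  drop 3 from [-4, 3] -> [-4]
  drop 3 from [3, -1, -2] -> [-1, -2]
  satisfied 2 clause(s); 4 remain; assigned so far: [3]
unit clause [-4] forces x4=F; simplify:
  drop 4 from [4, 1, -2] -> [1, -2]
  satisfied 1 clause(s); 3 remain; assigned so far: [3, 4]
unit clause [-2] forces x2=F; simplify:
  satisfied 3 clause(s); 0 remain; assigned so far: [2, 3, 4]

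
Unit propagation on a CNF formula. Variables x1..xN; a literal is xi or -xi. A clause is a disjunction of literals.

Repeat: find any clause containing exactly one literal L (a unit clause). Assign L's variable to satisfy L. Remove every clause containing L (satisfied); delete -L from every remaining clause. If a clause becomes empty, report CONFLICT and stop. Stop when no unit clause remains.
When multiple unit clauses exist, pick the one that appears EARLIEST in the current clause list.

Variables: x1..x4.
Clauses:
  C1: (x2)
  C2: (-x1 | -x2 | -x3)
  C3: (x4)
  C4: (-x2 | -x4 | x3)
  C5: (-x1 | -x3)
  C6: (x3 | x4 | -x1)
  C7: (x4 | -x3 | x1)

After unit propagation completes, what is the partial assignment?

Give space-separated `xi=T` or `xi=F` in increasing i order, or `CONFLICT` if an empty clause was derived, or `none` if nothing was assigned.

Answer: x1=F x2=T x3=T x4=T

Derivation:
unit clause [2] forces x2=T; simplify:
  drop -2 from [-1, -2, -3] -> [-1, -3]
  drop -2 from [-2, -4, 3] -> [-4, 3]
  satisfied 1 clause(s); 6 remain; assigned so far: [2]
unit clause [4] forces x4=T; simplify:
  drop -4 from [-4, 3] -> [3]
  satisfied 3 clause(s); 3 remain; assigned so far: [2, 4]
unit clause [3] forces x3=T; simplify:
  drop -3 from [-1, -3] -> [-1]
  drop -3 from [-1, -3] -> [-1]
  satisfied 1 clause(s); 2 remain; assigned so far: [2, 3, 4]
unit clause [-1] forces x1=F; simplify:
  satisfied 2 clause(s); 0 remain; assigned so far: [1, 2, 3, 4]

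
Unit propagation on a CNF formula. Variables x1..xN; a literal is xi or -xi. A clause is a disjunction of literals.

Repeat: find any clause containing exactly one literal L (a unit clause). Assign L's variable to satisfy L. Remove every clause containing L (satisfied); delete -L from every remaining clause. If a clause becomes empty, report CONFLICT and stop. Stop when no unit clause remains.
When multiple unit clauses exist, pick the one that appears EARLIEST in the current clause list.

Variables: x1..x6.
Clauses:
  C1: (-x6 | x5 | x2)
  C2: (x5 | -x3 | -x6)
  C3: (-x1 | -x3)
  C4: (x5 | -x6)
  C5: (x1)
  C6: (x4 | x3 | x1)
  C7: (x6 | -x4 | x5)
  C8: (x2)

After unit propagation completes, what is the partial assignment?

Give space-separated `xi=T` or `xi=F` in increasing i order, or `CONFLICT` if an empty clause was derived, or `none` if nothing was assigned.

Answer: x1=T x2=T x3=F

Derivation:
unit clause [1] forces x1=T; simplify:
  drop -1 from [-1, -3] -> [-3]
  satisfied 2 clause(s); 6 remain; assigned so far: [1]
unit clause [-3] forces x3=F; simplify:
  satisfied 2 clause(s); 4 remain; assigned so far: [1, 3]
unit clause [2] forces x2=T; simplify:
  satisfied 2 clause(s); 2 remain; assigned so far: [1, 2, 3]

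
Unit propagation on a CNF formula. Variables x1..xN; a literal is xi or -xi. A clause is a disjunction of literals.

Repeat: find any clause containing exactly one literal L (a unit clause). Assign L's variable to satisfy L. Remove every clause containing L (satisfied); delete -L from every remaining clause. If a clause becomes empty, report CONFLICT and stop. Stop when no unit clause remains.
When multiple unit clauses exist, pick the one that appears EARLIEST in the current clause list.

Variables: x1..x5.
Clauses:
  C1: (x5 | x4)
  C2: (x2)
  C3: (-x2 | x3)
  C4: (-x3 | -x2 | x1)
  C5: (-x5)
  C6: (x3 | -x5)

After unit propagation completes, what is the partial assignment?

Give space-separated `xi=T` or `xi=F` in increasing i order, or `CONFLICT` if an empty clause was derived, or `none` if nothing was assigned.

Answer: x1=T x2=T x3=T x4=T x5=F

Derivation:
unit clause [2] forces x2=T; simplify:
  drop -2 from [-2, 3] -> [3]
  drop -2 from [-3, -2, 1] -> [-3, 1]
  satisfied 1 clause(s); 5 remain; assigned so far: [2]
unit clause [3] forces x3=T; simplify:
  drop -3 from [-3, 1] -> [1]
  satisfied 2 clause(s); 3 remain; assigned so far: [2, 3]
unit clause [1] forces x1=T; simplify:
  satisfied 1 clause(s); 2 remain; assigned so far: [1, 2, 3]
unit clause [-5] forces x5=F; simplify:
  drop 5 from [5, 4] -> [4]
  satisfied 1 clause(s); 1 remain; assigned so far: [1, 2, 3, 5]
unit clause [4] forces x4=T; simplify:
  satisfied 1 clause(s); 0 remain; assigned so far: [1, 2, 3, 4, 5]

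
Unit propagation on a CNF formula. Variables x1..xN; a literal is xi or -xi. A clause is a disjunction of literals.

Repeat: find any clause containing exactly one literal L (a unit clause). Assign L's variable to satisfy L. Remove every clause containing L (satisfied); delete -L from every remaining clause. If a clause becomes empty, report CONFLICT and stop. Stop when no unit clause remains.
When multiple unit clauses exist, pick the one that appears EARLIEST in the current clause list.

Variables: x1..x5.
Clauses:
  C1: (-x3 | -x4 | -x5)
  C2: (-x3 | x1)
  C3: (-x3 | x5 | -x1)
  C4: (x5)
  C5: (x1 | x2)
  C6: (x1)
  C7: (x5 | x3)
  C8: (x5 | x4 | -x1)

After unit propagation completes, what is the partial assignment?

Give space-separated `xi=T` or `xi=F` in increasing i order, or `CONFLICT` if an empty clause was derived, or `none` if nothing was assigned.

Answer: x1=T x5=T

Derivation:
unit clause [5] forces x5=T; simplify:
  drop -5 from [-3, -4, -5] -> [-3, -4]
  satisfied 4 clause(s); 4 remain; assigned so far: [5]
unit clause [1] forces x1=T; simplify:
  satisfied 3 clause(s); 1 remain; assigned so far: [1, 5]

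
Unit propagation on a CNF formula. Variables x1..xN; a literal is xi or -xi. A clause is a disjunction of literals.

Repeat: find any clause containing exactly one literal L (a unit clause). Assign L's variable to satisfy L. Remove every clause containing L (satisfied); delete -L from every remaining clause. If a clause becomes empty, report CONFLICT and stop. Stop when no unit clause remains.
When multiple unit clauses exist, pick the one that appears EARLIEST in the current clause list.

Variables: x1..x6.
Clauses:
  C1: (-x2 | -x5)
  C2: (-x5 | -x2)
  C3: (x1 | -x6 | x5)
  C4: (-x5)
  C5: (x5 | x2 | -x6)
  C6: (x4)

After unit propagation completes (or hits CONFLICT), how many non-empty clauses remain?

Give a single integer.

unit clause [-5] forces x5=F; simplify:
  drop 5 from [1, -6, 5] -> [1, -6]
  drop 5 from [5, 2, -6] -> [2, -6]
  satisfied 3 clause(s); 3 remain; assigned so far: [5]
unit clause [4] forces x4=T; simplify:
  satisfied 1 clause(s); 2 remain; assigned so far: [4, 5]

Answer: 2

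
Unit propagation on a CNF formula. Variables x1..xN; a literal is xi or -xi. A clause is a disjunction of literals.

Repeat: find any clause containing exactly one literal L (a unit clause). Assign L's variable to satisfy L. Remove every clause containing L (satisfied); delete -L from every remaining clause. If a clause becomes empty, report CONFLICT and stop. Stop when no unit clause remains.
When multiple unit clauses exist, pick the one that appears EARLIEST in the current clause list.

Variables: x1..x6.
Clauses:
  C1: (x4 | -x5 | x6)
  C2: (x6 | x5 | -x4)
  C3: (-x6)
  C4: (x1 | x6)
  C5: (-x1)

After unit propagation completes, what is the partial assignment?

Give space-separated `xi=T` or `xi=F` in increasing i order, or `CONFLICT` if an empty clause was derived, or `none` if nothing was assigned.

unit clause [-6] forces x6=F; simplify:
  drop 6 from [4, -5, 6] -> [4, -5]
  drop 6 from [6, 5, -4] -> [5, -4]
  drop 6 from [1, 6] -> [1]
  satisfied 1 clause(s); 4 remain; assigned so far: [6]
unit clause [1] forces x1=T; simplify:
  drop -1 from [-1] -> [] (empty!)
  satisfied 1 clause(s); 3 remain; assigned so far: [1, 6]
CONFLICT (empty clause)

Answer: CONFLICT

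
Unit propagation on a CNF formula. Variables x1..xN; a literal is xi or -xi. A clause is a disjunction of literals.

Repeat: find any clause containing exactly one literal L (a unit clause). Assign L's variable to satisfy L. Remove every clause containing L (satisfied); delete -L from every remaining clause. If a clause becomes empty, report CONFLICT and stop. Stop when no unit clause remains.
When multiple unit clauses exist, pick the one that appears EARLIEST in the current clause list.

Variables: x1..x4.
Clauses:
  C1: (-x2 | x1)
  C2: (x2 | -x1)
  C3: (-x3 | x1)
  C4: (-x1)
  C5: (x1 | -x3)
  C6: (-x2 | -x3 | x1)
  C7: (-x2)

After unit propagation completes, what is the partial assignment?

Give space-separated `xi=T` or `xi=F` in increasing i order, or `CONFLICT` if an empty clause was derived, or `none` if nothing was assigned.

unit clause [-1] forces x1=F; simplify:
  drop 1 from [-2, 1] -> [-2]
  drop 1 from [-3, 1] -> [-3]
  drop 1 from [1, -3] -> [-3]
  drop 1 from [-2, -3, 1] -> [-2, -3]
  satisfied 2 clause(s); 5 remain; assigned so far: [1]
unit clause [-2] forces x2=F; simplify:
  satisfied 3 clause(s); 2 remain; assigned so far: [1, 2]
unit clause [-3] forces x3=F; simplify:
  satisfied 2 clause(s); 0 remain; assigned so far: [1, 2, 3]

Answer: x1=F x2=F x3=F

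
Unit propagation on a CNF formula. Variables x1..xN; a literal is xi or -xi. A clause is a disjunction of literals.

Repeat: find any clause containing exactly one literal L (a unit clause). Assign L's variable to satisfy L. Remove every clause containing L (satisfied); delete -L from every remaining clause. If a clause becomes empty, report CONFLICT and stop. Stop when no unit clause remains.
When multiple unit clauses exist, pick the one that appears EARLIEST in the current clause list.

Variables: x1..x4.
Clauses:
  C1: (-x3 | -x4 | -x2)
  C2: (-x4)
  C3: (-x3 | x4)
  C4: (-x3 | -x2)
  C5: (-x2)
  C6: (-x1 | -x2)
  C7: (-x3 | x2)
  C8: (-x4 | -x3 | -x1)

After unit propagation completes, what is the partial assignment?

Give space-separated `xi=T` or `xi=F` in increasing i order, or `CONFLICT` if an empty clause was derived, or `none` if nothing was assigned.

unit clause [-4] forces x4=F; simplify:
  drop 4 from [-3, 4] -> [-3]
  satisfied 3 clause(s); 5 remain; assigned so far: [4]
unit clause [-3] forces x3=F; simplify:
  satisfied 3 clause(s); 2 remain; assigned so far: [3, 4]
unit clause [-2] forces x2=F; simplify:
  satisfied 2 clause(s); 0 remain; assigned so far: [2, 3, 4]

Answer: x2=F x3=F x4=F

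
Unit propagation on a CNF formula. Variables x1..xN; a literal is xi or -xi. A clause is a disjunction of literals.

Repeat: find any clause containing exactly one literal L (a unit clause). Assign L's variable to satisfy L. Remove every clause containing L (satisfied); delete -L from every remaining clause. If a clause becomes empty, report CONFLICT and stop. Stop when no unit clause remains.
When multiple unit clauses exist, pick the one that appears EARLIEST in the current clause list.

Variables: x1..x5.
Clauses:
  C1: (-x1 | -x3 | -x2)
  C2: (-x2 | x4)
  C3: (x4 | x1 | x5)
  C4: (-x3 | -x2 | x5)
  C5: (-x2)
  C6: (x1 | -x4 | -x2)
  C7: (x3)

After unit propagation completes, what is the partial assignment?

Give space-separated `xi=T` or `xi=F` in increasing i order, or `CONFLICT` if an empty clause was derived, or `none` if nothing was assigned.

Answer: x2=F x3=T

Derivation:
unit clause [-2] forces x2=F; simplify:
  satisfied 5 clause(s); 2 remain; assigned so far: [2]
unit clause [3] forces x3=T; simplify:
  satisfied 1 clause(s); 1 remain; assigned so far: [2, 3]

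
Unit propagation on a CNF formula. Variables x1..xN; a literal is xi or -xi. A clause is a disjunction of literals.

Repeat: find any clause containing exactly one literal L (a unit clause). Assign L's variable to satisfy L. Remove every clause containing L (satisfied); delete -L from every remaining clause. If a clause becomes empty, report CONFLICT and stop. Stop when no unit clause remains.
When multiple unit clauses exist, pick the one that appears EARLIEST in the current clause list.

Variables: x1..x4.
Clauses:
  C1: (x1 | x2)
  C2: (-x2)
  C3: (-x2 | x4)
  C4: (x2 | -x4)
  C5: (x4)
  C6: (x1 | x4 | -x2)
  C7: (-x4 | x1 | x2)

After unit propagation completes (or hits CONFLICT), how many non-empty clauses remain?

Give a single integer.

Answer: 0

Derivation:
unit clause [-2] forces x2=F; simplify:
  drop 2 from [1, 2] -> [1]
  drop 2 from [2, -4] -> [-4]
  drop 2 from [-4, 1, 2] -> [-4, 1]
  satisfied 3 clause(s); 4 remain; assigned so far: [2]
unit clause [1] forces x1=T; simplify:
  satisfied 2 clause(s); 2 remain; assigned so far: [1, 2]
unit clause [-4] forces x4=F; simplify:
  drop 4 from [4] -> [] (empty!)
  satisfied 1 clause(s); 1 remain; assigned so far: [1, 2, 4]
CONFLICT (empty clause)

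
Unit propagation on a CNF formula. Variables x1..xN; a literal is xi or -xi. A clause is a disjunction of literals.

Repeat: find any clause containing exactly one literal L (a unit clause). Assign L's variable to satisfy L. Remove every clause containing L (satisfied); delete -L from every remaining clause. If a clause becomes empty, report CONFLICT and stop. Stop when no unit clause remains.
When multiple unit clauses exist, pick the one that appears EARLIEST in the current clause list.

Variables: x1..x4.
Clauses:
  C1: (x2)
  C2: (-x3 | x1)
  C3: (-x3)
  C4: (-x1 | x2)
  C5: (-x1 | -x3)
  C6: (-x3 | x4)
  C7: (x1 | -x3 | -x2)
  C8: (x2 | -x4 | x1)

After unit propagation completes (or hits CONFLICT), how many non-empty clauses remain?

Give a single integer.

unit clause [2] forces x2=T; simplify:
  drop -2 from [1, -3, -2] -> [1, -3]
  satisfied 3 clause(s); 5 remain; assigned so far: [2]
unit clause [-3] forces x3=F; simplify:
  satisfied 5 clause(s); 0 remain; assigned so far: [2, 3]

Answer: 0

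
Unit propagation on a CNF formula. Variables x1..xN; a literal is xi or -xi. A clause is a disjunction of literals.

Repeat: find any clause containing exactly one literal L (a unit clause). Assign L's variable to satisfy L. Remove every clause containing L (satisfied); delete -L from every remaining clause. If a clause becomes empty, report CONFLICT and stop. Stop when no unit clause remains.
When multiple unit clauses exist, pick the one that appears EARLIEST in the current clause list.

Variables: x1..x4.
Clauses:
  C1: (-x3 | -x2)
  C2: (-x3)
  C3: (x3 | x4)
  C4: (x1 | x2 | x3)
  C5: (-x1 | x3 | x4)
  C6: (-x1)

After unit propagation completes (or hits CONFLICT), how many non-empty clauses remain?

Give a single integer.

Answer: 0

Derivation:
unit clause [-3] forces x3=F; simplify:
  drop 3 from [3, 4] -> [4]
  drop 3 from [1, 2, 3] -> [1, 2]
  drop 3 from [-1, 3, 4] -> [-1, 4]
  satisfied 2 clause(s); 4 remain; assigned so far: [3]
unit clause [4] forces x4=T; simplify:
  satisfied 2 clause(s); 2 remain; assigned so far: [3, 4]
unit clause [-1] forces x1=F; simplify:
  drop 1 from [1, 2] -> [2]
  satisfied 1 clause(s); 1 remain; assigned so far: [1, 3, 4]
unit clause [2] forces x2=T; simplify:
  satisfied 1 clause(s); 0 remain; assigned so far: [1, 2, 3, 4]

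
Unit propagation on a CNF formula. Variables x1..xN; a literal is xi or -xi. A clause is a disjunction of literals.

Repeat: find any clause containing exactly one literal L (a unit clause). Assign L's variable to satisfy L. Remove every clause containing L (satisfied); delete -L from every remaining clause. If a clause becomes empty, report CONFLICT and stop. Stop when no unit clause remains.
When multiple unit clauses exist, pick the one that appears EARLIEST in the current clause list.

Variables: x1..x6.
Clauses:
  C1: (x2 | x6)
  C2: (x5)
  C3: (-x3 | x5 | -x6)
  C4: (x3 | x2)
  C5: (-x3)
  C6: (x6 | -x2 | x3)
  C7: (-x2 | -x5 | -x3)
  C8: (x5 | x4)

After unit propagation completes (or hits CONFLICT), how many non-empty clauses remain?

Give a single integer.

unit clause [5] forces x5=T; simplify:
  drop -5 from [-2, -5, -3] -> [-2, -3]
  satisfied 3 clause(s); 5 remain; assigned so far: [5]
unit clause [-3] forces x3=F; simplify:
  drop 3 from [3, 2] -> [2]
  drop 3 from [6, -2, 3] -> [6, -2]
  satisfied 2 clause(s); 3 remain; assigned so far: [3, 5]
unit clause [2] forces x2=T; simplify:
  drop -2 from [6, -2] -> [6]
  satisfied 2 clause(s); 1 remain; assigned so far: [2, 3, 5]
unit clause [6] forces x6=T; simplify:
  satisfied 1 clause(s); 0 remain; assigned so far: [2, 3, 5, 6]

Answer: 0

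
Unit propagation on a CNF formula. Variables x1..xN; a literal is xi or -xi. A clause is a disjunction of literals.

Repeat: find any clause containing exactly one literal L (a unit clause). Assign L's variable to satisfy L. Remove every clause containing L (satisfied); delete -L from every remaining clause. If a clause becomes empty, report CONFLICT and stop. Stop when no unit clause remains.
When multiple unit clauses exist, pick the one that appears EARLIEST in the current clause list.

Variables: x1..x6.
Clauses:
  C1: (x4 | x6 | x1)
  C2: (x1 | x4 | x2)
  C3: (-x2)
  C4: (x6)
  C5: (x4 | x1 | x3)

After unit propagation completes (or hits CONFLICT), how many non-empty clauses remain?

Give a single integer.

unit clause [-2] forces x2=F; simplify:
  drop 2 from [1, 4, 2] -> [1, 4]
  satisfied 1 clause(s); 4 remain; assigned so far: [2]
unit clause [6] forces x6=T; simplify:
  satisfied 2 clause(s); 2 remain; assigned so far: [2, 6]

Answer: 2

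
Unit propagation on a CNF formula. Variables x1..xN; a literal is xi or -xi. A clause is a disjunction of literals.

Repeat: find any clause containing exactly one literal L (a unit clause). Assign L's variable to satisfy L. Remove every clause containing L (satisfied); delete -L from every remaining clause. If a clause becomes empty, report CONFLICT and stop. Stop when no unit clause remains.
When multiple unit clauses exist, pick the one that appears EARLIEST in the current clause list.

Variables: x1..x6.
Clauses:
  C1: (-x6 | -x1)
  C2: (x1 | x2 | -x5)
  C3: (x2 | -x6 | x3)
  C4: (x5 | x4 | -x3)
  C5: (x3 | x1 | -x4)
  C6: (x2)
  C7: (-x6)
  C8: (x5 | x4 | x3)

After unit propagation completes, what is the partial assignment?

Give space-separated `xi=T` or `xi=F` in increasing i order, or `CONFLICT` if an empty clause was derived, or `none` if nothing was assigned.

unit clause [2] forces x2=T; simplify:
  satisfied 3 clause(s); 5 remain; assigned so far: [2]
unit clause [-6] forces x6=F; simplify:
  satisfied 2 clause(s); 3 remain; assigned so far: [2, 6]

Answer: x2=T x6=F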